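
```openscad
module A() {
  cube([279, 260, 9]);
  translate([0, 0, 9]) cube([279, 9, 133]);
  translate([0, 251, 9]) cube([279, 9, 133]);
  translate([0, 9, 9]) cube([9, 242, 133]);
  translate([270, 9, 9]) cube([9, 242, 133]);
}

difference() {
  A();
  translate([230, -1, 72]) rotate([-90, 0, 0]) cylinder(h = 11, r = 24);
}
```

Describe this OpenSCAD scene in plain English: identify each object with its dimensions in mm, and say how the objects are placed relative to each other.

A is an open-topped rectangular box: outside dimensions 279×260×142 mm, with a uniform wall and base thickness of 9 mm. The base is a full 279×260 slab on the floor; four walls sit on top of the base. The front and back walls (the −y and +y sides) span the full width; the two side walls fit between them.

The open box has a circular hole of radius 24 mm through its front wall, centred at (x = 230, z = 72).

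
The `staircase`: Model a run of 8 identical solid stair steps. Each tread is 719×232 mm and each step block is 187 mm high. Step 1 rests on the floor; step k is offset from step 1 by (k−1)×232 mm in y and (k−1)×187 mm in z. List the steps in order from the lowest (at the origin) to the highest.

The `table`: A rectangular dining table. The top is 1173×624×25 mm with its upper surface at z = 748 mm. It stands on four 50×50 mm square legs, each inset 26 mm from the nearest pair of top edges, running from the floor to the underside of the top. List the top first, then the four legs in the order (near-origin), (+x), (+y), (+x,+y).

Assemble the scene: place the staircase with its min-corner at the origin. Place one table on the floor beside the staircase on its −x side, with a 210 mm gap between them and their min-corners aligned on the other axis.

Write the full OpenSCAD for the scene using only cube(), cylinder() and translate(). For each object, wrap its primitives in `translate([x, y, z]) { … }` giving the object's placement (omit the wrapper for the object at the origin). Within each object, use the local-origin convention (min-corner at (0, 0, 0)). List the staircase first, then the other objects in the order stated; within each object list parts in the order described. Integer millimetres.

cube([719, 232, 187]);
translate([0, 232, 187]) cube([719, 232, 187]);
translate([0, 464, 374]) cube([719, 232, 187]);
translate([0, 696, 561]) cube([719, 232, 187]);
translate([0, 928, 748]) cube([719, 232, 187]);
translate([0, 1160, 935]) cube([719, 232, 187]);
translate([0, 1392, 1122]) cube([719, 232, 187]);
translate([0, 1624, 1309]) cube([719, 232, 187]);
translate([-1383, 0, 0]) {
  translate([0, 0, 723]) cube([1173, 624, 25]);
  translate([26, 26, 0]) cube([50, 50, 723]);
  translate([1097, 26, 0]) cube([50, 50, 723]);
  translate([26, 548, 0]) cube([50, 50, 723]);
  translate([1097, 548, 0]) cube([50, 50, 723]);
}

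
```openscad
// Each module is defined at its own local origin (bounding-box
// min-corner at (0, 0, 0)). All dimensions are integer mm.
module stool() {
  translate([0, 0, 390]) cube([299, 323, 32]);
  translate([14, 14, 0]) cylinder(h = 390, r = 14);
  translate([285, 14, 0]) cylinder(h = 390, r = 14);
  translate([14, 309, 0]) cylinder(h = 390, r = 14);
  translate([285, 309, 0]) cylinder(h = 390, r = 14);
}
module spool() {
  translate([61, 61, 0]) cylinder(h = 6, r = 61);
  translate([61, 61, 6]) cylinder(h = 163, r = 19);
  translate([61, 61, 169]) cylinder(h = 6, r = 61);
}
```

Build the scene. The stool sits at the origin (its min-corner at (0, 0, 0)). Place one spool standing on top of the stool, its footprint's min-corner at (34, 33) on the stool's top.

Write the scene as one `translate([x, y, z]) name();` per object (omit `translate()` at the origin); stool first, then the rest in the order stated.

stool();
translate([34, 33, 422]) spool();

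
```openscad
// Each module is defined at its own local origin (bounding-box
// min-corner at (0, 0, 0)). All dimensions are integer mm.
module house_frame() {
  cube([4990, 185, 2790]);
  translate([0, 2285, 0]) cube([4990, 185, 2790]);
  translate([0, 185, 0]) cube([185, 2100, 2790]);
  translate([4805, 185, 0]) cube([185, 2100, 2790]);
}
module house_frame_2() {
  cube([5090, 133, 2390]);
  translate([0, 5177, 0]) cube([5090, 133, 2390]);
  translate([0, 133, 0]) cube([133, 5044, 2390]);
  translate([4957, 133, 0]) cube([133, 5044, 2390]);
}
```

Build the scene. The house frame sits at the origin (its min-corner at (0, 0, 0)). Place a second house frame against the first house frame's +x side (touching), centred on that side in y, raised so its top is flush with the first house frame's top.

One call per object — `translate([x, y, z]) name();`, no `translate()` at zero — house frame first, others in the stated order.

house_frame();
translate([4990, -1420, 400]) house_frame_2();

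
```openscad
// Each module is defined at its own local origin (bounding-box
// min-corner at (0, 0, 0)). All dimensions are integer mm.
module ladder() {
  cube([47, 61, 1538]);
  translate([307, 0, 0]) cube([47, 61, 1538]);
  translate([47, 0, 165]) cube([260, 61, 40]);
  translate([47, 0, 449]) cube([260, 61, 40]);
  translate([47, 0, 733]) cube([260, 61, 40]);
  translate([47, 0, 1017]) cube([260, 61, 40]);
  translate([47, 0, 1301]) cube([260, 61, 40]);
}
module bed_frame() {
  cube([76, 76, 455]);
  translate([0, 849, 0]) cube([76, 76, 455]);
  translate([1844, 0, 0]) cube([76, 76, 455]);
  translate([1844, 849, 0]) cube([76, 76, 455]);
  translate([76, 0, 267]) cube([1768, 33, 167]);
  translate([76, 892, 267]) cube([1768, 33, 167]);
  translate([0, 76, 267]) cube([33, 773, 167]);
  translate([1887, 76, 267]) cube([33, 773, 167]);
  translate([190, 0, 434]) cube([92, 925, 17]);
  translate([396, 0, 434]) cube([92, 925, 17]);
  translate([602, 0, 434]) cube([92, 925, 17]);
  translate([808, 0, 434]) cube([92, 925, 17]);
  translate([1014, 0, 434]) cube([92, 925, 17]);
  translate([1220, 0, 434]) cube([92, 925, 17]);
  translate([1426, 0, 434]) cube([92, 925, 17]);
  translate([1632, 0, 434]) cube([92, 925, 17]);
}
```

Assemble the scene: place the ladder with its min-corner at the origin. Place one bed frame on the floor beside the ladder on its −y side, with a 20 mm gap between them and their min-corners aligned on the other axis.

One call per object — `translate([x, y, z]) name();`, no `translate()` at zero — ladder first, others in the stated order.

ladder();
translate([0, -945, 0]) bed_frame();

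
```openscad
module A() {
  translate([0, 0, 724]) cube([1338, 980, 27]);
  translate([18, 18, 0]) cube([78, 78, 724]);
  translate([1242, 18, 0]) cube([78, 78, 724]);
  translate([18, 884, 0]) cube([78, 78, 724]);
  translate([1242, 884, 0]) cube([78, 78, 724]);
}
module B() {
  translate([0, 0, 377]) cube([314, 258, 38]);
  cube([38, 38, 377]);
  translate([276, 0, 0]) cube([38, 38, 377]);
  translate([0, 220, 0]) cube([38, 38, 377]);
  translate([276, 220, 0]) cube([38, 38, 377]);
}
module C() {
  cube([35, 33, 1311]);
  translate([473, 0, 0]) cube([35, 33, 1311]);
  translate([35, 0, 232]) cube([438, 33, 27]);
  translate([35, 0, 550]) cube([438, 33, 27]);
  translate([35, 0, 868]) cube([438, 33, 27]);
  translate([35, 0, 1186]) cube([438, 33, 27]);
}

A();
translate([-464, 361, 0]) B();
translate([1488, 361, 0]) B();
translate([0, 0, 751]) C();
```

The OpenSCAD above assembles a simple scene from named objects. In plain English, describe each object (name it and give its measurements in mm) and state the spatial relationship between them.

A is a table: top 1338 mm (x) × 980 mm (y), 27 mm thick, upper face at z = 751 mm, on four 78×78 mm square legs, each inset 18 mm from the nearest pair of top edges, running from z = 0 to the bottom of the top.

B is a four-legged stool. The seat is 314×258 mm, 38 mm thick, top at z = 415 mm. It stands on four square legs, each 38×38 mm in cross-section, from z = 0 to the seat underside, each flush with a corner of the seat.

C is a straight ladder. Two 35×33 mm vertical rails, 1311 mm tall, stand 508 mm apart (outside-to-outside) with their front faces coplanar on the −y side. 4 rungs, each 33 mm deep and 27 mm tall, span between the inner faces of the rails, front faces flush with the rails. The lowest rung's underside is at z = 232 mm and rungs are spaced 318 mm apart (underside to underside).

Two stools sit around the table at the −x, +x sides. The ladder is on top of the table.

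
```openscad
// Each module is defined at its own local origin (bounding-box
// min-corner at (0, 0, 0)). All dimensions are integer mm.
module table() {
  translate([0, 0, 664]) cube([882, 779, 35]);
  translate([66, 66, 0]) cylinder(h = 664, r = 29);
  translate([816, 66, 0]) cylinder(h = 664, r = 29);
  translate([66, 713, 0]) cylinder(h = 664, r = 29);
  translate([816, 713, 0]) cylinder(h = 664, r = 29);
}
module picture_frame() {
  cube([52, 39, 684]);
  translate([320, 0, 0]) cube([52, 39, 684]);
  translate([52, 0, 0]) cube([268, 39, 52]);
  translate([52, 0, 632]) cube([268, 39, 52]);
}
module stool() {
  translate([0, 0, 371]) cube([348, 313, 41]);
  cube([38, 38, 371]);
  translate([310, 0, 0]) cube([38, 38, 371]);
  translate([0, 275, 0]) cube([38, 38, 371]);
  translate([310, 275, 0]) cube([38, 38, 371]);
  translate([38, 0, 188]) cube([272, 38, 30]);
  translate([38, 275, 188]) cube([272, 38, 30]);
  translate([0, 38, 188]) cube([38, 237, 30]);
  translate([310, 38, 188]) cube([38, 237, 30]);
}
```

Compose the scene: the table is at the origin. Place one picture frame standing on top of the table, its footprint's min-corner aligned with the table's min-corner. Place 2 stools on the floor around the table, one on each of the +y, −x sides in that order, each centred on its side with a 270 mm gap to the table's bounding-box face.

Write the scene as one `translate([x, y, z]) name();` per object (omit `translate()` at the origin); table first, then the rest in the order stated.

table();
translate([0, 0, 699]) picture_frame();
translate([267, 1049, 0]) stool();
translate([-618, 233, 0]) stool();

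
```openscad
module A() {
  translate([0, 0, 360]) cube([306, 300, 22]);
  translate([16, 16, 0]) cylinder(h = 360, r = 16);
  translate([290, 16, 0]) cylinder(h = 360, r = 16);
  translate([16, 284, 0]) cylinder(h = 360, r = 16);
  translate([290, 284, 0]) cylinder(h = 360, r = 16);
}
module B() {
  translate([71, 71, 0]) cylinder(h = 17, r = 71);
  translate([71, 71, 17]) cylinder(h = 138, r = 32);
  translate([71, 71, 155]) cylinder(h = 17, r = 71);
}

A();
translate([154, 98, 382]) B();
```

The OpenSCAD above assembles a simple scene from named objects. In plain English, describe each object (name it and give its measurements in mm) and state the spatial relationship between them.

A is a four-legged stool. The seat is 306×300 mm, 22 mm thick, top at z = 382 mm. It stands on four round legs, each 32 mm in diameter, from z = 0 to the seat underside, each leg's axis is inset half a diameter from the nearest pair of seat edges (so the leg's bounding box is flush with the corner).

B is a spool: two coaxial disc flanges of radius 71 mm and thickness 17 mm, joined by a core cylinder of radius 32 mm and height 138 mm. The lower flange rests on z = 0 and the three cylinders share a vertical axis.

The spool is on top of the stool.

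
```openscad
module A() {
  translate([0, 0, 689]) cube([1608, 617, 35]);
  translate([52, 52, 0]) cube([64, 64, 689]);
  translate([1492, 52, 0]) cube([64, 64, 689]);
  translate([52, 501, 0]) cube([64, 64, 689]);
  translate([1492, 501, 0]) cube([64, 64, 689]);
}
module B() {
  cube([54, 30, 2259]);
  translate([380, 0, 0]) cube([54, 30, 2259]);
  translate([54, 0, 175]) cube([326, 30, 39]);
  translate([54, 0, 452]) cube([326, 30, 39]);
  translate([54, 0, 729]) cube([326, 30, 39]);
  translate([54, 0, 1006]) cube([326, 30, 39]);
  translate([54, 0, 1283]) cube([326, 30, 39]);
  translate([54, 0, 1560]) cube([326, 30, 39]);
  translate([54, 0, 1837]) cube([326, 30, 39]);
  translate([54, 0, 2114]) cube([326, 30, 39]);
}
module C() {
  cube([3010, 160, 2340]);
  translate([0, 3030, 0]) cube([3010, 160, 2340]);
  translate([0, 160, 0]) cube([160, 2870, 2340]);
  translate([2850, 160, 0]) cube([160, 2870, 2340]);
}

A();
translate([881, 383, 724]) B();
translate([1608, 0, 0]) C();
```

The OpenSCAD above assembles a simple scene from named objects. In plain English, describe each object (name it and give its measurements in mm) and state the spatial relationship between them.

A is a table: top 1608 mm (x) × 617 mm (y), 35 mm thick, upper face at z = 724 mm, on four 64×64 mm square legs, each inset 52 mm from the nearest pair of top edges, running from z = 0 to the bottom of the top.

B is a straight ladder. Two 54×30 mm vertical rails, 2259 mm tall, stand 434 mm apart (outside-to-outside) with their front faces coplanar on the −y side. 8 rungs, each 30 mm deep and 39 mm tall, span between the inner faces of the rails, front faces flush with the rails. The lowest rung's underside is at z = 175 mm and rungs are spaced 277 mm apart (underside to underside).

C is a box-shaped house frame (walls only): outside footprint 3010×3190 mm, wall height 2340 mm, wall thickness 160 mm. The two y-facing walls run the full x-width; the two x-facing walls fit between the inner faces of the y-facing walls.

The ladder is on top of the table. The house frame is against the table's +x side, with their −y faces flush.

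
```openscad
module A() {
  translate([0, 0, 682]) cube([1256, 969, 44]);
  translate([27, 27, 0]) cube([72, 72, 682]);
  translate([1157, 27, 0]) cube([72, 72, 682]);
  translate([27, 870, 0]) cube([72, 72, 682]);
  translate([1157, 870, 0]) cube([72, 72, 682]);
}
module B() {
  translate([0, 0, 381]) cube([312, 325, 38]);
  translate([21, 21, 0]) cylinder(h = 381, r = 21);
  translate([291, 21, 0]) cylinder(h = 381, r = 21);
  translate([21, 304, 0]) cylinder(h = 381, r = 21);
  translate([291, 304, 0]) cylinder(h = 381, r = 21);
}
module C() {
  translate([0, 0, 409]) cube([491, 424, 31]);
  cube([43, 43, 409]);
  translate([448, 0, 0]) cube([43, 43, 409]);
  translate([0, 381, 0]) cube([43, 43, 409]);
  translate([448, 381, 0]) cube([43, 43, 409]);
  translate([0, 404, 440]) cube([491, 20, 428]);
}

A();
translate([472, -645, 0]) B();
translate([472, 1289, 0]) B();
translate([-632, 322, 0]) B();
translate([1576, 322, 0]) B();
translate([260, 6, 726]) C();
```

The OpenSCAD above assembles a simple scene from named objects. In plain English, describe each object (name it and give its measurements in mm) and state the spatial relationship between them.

A is a table with a 1256×969 mm rectangular top, 44 mm thick, top surface at z = 726 mm, supported by four 72×72 mm square legs, each inset 27 mm from the nearest pair of top edges, running from the floor.

B is a four-legged stool. The seat is a 312×325×38 mm slab whose top surface is at z = 419 mm; four round legs, each 42 mm in diameter, run from the floor (z = 0) to the underside of the seat, each leg's axis is inset half a diameter from the nearest pair of seat edges (so the leg's bounding box is flush with the corner).

C is a chair. The seat is a 491×424×31 mm slab with its top at z = 440 mm, on four 43×43 mm corner legs (flush with the seat edges, standing on z = 0). A flat backrest 20 mm thick, 428 mm tall, spans the full seat width and rises from the seat top along its +y edge, rear face flush with the rear of the seat.

Four stools sit around the table at the −y, +y, −x, +x sides. The chair is on top of the table.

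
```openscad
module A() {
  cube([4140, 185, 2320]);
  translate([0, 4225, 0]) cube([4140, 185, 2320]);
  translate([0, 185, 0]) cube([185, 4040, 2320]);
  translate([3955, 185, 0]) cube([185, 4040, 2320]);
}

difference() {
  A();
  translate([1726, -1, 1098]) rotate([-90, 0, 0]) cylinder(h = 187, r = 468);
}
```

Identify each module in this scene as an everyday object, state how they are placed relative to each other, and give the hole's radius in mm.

A is a house frame. The house frame has a circular hole through its front wall. The hole's radius is 468 mm.

The subtracted cylinder has r = 468 mm.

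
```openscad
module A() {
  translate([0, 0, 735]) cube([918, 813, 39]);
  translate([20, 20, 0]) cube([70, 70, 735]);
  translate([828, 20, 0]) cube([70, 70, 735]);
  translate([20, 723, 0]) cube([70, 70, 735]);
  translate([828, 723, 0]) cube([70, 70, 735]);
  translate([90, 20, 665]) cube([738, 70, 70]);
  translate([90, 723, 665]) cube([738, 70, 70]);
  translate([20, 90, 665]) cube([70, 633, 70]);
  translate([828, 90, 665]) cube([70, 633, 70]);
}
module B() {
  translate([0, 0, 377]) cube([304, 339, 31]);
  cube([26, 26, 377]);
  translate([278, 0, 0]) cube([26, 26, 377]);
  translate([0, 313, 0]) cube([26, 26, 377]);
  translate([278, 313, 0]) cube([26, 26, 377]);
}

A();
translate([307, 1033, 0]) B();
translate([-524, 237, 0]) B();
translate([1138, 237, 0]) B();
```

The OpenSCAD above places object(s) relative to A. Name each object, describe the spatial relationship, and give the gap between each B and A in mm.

Each stool's nearest face is 220 mm from the table's bounding box.

A is a table. B is a stool. Three stools sit around the table at the +y, −x, +x sides. The gap between each stool and the table is 220 mm.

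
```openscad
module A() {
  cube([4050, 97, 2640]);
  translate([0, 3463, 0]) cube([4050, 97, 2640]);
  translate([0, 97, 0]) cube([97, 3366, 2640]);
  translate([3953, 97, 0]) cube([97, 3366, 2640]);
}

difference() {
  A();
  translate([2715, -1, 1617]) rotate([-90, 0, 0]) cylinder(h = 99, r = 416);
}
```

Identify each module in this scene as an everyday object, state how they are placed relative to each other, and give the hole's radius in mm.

A is a house frame. The house frame has a circular hole through its front wall. The hole's radius is 416 mm.

The subtracted cylinder has r = 416 mm.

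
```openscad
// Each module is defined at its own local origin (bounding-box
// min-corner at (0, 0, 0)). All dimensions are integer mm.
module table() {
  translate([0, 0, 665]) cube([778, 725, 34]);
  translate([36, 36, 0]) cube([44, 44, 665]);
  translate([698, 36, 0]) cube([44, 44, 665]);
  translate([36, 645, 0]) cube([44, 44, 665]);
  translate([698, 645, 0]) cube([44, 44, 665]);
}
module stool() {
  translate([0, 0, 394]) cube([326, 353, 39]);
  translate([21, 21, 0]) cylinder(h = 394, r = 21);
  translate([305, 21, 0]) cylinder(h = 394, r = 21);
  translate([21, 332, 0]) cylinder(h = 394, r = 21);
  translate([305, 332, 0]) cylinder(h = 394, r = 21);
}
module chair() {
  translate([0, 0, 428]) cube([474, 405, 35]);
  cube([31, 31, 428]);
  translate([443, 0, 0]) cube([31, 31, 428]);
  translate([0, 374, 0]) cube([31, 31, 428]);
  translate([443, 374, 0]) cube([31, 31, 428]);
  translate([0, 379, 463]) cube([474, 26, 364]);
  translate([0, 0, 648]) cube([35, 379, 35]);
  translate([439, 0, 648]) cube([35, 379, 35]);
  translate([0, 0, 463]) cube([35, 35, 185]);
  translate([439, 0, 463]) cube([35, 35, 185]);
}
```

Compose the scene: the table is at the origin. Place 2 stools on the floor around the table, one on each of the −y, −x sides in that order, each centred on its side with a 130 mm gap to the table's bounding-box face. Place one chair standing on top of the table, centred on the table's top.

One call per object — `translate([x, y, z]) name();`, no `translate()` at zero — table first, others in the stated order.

table();
translate([226, -483, 0]) stool();
translate([-456, 186, 0]) stool();
translate([152, 160, 699]) chair();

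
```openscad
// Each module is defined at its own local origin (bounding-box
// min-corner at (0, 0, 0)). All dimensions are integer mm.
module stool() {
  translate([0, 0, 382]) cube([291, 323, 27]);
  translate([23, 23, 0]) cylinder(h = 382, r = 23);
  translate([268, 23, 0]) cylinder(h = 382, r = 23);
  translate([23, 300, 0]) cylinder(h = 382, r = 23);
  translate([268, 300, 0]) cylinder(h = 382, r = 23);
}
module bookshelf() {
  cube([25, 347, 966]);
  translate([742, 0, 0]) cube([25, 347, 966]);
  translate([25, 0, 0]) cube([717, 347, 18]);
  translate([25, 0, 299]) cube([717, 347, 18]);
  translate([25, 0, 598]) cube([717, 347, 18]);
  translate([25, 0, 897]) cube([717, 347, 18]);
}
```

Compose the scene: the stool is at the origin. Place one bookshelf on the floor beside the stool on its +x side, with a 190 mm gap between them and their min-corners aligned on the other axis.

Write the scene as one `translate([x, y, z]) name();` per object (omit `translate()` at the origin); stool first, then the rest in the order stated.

stool();
translate([481, 0, 0]) bookshelf();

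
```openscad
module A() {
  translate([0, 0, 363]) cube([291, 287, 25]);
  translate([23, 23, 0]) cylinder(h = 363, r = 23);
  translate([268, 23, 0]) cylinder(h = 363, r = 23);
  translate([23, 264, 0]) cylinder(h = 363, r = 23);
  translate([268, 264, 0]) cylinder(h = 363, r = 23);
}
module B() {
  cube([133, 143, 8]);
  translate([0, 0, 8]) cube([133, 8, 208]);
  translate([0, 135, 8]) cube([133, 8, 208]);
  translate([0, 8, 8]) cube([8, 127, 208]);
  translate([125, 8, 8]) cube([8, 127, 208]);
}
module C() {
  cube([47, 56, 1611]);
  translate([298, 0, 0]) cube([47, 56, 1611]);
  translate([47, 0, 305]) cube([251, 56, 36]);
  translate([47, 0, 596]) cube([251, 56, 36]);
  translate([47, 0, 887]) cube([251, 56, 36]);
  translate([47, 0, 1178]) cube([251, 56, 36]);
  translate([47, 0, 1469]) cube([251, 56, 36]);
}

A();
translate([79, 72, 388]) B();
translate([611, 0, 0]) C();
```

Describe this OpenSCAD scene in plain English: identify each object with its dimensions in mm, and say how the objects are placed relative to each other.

A is a simple wooden stool: a rectangular seat 291 mm (x) by 287 mm (y), 25 mm thick, top face at z = 388 mm, on four round legs, each 46 mm in diameter. The legs rest on z = 0, each leg's axis is inset half a diameter from the nearest pair of seat edges (so the leg's bounding box is flush with the corner).

B is an open storage box with external size 133×143×216 mm and wall thickness 8 mm (the base is also 8 mm thick). The base covers the whole footprint; the four walls stand on the base, with the y-facing walls full-width and the x-facing walls fitting between their inner faces.

C is a wooden ladder with two side rails of 47×56 mm section and 1611 mm height, set 345 mm apart overall. Between them run 5 rectangular rungs (56 mm deep, 36 mm thick), front faces flush with the rails' −y face. The bottom of the first rung is 305 mm above the floor and each subsequent rung is 291 mm higher than the one below.

The open box is on top of the stool, centred. The ladder is on the floor beside the stool on its +x side.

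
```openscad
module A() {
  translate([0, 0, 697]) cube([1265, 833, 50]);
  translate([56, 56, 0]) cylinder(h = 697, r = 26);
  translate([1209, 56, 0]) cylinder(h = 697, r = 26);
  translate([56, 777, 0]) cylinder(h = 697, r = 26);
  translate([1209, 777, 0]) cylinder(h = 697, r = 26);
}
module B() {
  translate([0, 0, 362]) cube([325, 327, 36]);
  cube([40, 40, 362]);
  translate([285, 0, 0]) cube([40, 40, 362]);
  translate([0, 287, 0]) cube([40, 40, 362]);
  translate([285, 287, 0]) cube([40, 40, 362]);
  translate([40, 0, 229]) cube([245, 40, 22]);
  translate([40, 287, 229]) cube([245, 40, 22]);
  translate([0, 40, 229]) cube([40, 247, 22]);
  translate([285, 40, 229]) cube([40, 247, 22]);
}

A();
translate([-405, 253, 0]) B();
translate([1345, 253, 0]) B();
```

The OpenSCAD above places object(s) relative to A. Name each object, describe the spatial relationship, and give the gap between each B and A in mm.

Each stool's nearest face is 80 mm from the table's bounding box.

A is a table. B is a stool. Two stools sit around the table at the −x, +x sides. The gap between each stool and the table is 80 mm.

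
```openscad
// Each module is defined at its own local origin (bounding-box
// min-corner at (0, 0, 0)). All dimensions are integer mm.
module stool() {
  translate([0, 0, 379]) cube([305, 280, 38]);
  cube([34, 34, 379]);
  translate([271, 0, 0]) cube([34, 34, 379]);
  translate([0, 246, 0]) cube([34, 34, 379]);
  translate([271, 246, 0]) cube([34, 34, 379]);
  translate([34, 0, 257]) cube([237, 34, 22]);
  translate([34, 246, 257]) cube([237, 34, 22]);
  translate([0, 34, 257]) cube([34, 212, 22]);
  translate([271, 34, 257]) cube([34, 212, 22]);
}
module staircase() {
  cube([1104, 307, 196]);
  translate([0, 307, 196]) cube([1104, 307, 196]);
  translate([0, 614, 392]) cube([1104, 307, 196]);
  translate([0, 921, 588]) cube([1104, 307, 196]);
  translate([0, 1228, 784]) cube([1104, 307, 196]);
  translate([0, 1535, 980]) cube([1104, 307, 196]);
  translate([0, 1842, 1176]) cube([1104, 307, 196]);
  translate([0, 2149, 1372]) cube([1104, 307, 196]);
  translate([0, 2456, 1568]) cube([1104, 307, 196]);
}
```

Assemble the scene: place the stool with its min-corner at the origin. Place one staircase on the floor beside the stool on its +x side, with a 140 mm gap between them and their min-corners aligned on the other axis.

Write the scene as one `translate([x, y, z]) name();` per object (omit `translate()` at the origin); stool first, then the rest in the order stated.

stool();
translate([445, 0, 0]) staircase();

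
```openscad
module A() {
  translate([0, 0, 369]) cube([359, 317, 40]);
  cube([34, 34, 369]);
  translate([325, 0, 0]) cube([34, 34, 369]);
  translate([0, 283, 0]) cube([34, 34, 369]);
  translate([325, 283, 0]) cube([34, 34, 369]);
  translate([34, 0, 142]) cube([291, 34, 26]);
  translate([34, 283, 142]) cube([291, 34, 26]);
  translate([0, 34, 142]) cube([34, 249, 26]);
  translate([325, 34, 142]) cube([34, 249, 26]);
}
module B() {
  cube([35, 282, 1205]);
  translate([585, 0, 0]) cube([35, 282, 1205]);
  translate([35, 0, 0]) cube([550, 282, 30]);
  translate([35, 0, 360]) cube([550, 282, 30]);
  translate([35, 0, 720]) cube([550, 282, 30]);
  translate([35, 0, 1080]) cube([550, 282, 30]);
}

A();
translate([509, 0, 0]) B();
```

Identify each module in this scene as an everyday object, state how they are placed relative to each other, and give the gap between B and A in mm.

The bookshelf's nearest face is 150 mm from the stool's +x face.

A is a stool. B is a bookshelf. The bookshelf is on the floor beside the stool on its +x side. The gap between the bookshelf and the stool is 150 mm.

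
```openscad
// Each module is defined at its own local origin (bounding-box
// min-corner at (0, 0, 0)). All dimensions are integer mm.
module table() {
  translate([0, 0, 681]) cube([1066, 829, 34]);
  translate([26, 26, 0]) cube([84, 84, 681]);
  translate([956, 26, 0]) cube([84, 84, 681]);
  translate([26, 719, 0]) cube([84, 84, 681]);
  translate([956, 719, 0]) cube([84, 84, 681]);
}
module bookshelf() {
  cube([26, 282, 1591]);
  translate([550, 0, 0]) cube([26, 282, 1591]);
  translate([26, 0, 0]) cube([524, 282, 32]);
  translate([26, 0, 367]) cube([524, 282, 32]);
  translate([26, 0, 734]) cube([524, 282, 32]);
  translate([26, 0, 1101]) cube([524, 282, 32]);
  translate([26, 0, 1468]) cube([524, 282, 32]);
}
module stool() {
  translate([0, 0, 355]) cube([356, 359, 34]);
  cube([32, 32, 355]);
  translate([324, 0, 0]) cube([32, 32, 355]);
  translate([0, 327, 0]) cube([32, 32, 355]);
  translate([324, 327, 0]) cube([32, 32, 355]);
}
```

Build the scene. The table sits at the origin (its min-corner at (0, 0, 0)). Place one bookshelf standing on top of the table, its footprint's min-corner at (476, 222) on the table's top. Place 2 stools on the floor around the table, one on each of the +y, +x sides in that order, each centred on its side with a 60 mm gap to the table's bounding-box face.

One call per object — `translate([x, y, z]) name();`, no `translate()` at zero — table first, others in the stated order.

table();
translate([476, 222, 715]) bookshelf();
translate([355, 889, 0]) stool();
translate([1126, 235, 0]) stool();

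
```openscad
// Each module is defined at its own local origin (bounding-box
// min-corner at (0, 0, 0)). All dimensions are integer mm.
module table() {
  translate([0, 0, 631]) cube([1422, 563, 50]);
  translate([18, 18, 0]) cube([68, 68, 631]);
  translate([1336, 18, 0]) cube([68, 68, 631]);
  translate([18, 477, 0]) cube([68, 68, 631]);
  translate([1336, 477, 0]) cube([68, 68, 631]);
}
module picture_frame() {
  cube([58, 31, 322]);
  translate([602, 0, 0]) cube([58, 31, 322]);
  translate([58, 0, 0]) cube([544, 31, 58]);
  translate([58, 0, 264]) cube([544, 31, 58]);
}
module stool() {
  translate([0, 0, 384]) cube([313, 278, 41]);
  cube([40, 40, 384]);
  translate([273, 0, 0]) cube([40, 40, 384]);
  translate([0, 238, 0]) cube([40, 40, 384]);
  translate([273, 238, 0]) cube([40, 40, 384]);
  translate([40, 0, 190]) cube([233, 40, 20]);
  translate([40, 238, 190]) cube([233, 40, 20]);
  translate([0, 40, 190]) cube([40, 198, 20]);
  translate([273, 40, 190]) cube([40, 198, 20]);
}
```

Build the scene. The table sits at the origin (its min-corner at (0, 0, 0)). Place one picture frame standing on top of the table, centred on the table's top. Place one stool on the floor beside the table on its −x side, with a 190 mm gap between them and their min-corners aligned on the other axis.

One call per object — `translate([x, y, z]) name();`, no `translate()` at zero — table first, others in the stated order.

table();
translate([381, 266, 681]) picture_frame();
translate([-503, 0, 0]) stool();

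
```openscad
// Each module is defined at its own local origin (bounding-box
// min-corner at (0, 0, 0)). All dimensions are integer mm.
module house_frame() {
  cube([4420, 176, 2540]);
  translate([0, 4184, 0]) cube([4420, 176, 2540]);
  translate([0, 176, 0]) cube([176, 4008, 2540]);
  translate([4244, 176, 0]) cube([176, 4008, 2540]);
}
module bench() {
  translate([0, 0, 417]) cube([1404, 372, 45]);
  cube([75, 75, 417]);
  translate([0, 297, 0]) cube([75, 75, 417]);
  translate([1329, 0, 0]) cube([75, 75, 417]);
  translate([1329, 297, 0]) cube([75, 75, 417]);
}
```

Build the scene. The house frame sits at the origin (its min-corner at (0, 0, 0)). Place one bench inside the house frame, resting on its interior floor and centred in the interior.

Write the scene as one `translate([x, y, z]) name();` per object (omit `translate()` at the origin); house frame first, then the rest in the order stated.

house_frame();
translate([1508, 1994, 0]) bench();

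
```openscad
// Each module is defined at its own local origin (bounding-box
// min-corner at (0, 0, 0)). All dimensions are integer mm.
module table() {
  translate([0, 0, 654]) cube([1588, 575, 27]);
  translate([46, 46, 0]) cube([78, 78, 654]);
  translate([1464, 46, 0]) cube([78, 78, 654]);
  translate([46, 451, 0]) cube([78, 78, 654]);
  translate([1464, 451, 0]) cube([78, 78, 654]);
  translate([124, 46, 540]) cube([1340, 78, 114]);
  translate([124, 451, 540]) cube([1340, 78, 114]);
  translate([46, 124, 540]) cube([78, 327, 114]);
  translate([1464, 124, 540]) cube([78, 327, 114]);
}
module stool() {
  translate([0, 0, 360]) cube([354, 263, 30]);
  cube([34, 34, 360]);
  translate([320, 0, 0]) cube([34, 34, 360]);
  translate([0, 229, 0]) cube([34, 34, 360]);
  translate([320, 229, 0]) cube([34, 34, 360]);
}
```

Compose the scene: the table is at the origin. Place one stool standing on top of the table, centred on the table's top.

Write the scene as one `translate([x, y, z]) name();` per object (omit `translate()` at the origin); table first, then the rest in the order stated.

table();
translate([617, 156, 681]) stool();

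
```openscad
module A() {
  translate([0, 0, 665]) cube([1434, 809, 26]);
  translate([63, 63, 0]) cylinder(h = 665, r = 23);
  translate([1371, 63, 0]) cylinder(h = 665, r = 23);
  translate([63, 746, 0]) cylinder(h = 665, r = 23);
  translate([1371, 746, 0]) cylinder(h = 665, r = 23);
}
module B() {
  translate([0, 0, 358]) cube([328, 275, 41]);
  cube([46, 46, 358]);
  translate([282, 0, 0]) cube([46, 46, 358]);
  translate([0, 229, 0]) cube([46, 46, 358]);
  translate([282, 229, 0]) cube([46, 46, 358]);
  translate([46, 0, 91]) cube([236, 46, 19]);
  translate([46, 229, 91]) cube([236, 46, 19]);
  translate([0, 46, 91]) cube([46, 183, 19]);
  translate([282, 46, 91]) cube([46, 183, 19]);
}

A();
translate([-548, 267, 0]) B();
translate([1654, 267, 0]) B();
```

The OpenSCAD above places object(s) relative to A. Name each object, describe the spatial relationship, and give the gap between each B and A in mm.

A is a table. B is a stool. Two stools sit around the table at the −x, +x sides. The gap between each stool and the table is 220 mm.

Each stool's nearest face is 220 mm from the table's bounding box.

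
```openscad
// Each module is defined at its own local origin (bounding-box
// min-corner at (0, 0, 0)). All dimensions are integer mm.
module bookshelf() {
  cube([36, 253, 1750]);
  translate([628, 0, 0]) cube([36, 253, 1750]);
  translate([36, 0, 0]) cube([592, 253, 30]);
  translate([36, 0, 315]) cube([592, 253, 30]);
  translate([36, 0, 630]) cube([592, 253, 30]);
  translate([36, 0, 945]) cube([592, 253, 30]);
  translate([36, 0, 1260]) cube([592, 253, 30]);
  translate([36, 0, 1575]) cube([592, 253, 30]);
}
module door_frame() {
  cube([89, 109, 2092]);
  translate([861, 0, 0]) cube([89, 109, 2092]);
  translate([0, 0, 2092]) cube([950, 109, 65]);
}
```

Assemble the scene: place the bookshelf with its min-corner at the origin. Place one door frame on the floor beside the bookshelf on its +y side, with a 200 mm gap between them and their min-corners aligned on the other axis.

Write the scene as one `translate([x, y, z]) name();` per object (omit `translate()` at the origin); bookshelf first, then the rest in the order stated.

bookshelf();
translate([0, 453, 0]) door_frame();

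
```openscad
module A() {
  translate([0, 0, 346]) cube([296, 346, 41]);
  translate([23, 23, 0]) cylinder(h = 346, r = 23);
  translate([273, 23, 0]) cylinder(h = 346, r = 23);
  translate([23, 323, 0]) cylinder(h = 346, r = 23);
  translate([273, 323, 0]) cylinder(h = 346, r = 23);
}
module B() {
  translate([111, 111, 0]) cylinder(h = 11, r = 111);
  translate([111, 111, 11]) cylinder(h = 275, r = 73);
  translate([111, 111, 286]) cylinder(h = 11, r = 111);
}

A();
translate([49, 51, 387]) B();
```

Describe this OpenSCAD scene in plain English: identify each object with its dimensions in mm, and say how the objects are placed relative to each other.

A is a four-legged stool. The seat is 296×346 mm, 41 mm thick, top at z = 387 mm. It stands on four round legs, each 46 mm in diameter, from z = 0 to the seat underside, each leg's axis is inset half a diameter from the nearest pair of seat edges (so the leg's bounding box is flush with the corner).

B is a spool: two coaxial disc flanges of radius 111 mm and thickness 11 mm, joined by a core cylinder of radius 73 mm and height 275 mm. The lower flange rests on z = 0 and the three cylinders share a vertical axis.

The spool is on top of the stool.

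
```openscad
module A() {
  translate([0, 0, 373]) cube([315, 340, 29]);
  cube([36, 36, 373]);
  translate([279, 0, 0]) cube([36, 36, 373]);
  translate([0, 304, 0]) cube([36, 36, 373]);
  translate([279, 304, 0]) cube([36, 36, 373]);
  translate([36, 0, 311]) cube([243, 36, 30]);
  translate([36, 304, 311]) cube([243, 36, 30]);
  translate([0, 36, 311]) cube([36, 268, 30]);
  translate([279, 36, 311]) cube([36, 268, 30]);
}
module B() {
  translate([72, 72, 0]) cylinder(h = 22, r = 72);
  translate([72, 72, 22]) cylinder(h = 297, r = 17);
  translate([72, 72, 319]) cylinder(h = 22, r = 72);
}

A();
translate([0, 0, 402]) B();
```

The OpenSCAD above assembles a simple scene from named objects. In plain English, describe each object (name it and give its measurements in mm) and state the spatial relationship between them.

A is a four-legged stool. The seat is 315×340 mm, 29 mm thick, top at z = 402 mm. It stands on four square legs, each 36×36 mm in cross-section, from z = 0 to the seat underside, each flush with a corner of the seat. Four stretchers, 36 mm wide and 30 mm tall, connect adjacent legs with their undersides at z = 311 mm, each running between the inner faces of the legs it joins and aligned with the legs' outer faces on the other axis.

B is a spool: two coaxial disc flanges of radius 72 mm and thickness 22 mm, joined by a core cylinder of radius 17 mm and height 297 mm. The lower flange rests on z = 0 and the three cylinders share a vertical axis.

The spool is on top of the stool.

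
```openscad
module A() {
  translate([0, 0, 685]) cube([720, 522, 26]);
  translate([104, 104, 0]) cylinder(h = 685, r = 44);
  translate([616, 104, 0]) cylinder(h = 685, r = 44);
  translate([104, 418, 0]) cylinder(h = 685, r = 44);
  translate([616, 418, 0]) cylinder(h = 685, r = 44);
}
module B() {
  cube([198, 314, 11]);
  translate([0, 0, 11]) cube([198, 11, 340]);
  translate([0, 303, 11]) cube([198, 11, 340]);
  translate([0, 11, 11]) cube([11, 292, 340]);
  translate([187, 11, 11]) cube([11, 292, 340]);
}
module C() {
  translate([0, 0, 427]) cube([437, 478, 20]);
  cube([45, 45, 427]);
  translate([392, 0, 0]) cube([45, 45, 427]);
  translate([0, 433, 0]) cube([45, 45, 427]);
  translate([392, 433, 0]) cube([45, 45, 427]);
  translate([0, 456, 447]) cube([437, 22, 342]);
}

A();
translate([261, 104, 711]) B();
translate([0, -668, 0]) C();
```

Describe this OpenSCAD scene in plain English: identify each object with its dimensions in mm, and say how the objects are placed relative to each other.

A is a rectangular dining table. The top is 720×522×26 mm with its upper surface at z = 711 mm. It stands on four round legs of 88 mm diameter, each leg's bounding box inset 60 mm from the nearest pair of top edges, running from the floor to the underside of the top.

B is an open storage box with external size 198×314×351 mm and wall thickness 11 mm (the base is also 11 mm thick). The base covers the whole footprint; the four walls stand on the base, with the y-facing walls full-width and the x-facing walls fitting between their inner faces.

C is a chair: 437×478 mm seat, 20 mm thick, top at z = 447 mm, on four 45 mm square corner legs flush with the seat edges. A 22 mm thick backrest slab spans the full seat width, extending 342 mm above the seat top, its back face flush with the seat's +y edge.

The open box is on top of the table, centred. The chair is on the floor beside the table on its −y side.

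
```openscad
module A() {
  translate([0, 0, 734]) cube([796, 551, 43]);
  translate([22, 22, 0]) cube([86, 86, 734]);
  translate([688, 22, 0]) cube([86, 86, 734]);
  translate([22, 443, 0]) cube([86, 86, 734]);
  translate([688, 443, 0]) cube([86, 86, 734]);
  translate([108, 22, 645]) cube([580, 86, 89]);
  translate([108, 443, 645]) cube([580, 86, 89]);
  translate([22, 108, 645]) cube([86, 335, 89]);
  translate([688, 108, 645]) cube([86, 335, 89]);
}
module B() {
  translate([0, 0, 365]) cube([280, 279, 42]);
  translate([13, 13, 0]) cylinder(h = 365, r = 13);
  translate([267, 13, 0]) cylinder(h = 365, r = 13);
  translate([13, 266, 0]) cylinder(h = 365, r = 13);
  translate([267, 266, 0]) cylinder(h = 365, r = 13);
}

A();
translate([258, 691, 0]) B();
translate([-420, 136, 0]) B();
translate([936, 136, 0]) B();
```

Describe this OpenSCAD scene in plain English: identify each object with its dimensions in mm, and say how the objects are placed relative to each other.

A is a rectangular dining table. The top is 796×551×43 mm with its upper surface at z = 777 mm. It stands on four 86×86 mm square legs, each inset 22 mm from the nearest pair of top edges, running from the floor to the underside of the top. Four apron rails, 86 mm thick and 89 mm tall, run between adjacent legs with their top edges flush with the underside of the top and their outer faces flush with the legs' outer faces.

B is a four-legged stool. The seat is 280×279 mm, 42 mm thick, top at z = 407 mm. It stands on four round legs, each 26 mm in diameter, from z = 0 to the seat underside, each leg's axis is inset half a diameter from the nearest pair of seat edges (so the leg's bounding box is flush with the corner).

Three stools sit around the table at the +y, −x, +x sides.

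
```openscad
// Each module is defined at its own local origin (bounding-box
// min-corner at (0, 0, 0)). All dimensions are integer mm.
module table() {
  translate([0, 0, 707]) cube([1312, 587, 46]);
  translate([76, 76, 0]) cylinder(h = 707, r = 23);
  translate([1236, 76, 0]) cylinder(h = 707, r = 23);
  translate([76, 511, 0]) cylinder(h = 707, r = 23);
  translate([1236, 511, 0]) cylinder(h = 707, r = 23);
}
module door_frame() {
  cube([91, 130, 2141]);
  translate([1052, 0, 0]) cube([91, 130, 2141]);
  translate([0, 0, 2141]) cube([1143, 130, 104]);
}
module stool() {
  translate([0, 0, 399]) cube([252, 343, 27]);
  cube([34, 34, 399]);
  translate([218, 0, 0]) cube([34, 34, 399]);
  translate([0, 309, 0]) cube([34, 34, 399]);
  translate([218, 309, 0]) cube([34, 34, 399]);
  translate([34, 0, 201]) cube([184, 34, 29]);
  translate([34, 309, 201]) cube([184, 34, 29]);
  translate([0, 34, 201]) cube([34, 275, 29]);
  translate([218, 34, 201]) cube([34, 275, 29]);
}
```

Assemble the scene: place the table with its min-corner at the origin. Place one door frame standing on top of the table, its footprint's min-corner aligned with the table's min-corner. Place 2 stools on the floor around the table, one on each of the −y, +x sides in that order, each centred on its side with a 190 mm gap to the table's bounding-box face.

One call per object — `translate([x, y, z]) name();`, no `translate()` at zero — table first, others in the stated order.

table();
translate([0, 0, 753]) door_frame();
translate([530, -533, 0]) stool();
translate([1502, 122, 0]) stool();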